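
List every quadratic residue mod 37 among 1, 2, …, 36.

Square k = 1,…,18 (k and 37−k give the same square):
1²=1, 2²=4, 3²=9, 4²=16, 5²=25, 6²=36, 7²≡12, 8²≡27, 9²≡7, 10²≡26, 11²≡10, 12²≡33, 13²≡21, 14²≡11, 15²≡3, 16²≡34, 17²≡30, 18²≡28 (mod 37).
So the quadratic residues mod 37 are {1, 3, 4, 7, 9, 10, 11, 12, 16, 21, 25, 26, 27, 28, 30, 33, 34, 36}.

1 3 4 7 9 10 11 12 16 21 25 26 27 28 30 33 34 36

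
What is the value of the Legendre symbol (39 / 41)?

1

Euler's criterion: (39/41) ≡ 39^20 (mod 41).
39^2 ≡ 4 (mod 41)
39^4 ≡ 16 (mod 41)
39^8 ≡ 10 (mod 41)
39^16 ≡ 18 (mod 41)
39^20 = 39^(16+4) ≡ 1 (mod 41).
Result is 1, so (39/41) = 1.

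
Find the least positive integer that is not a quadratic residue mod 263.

(2/263) = +1, so 2 is a residue.
(3/263) = +1, so 3 is a residue.
(4/263) = +1, so 4 is a residue.
(5/263) = −1, so 5 is the smallest positive non-residue mod 263.

5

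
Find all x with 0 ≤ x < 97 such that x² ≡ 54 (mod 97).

97 ≡ 1 (mod 4), so we find a root by search.
Trying successive values, 32² = 1024 ≡ 54 (mod 97). The other root is 97 − 32 = 65.

32, 65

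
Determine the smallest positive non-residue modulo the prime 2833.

(2/2833) = +1, so 2 is a residue.
(3/2833) = +1, so 3 is a residue.
(4/2833) = +1, so 4 is a residue.
(5/2833) = −1, so 5 is the smallest positive non-residue mod 2833.

5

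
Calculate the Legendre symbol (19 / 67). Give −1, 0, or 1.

1

Reciprocity: 19 ≡ 3 and 67 ≡ 3 (mod 4), so (19/67) = −(67/19).
Reduce top mod 19: now compute (10/19).
Pull out 2: since 19 ≡ 3 (mod 8), (2/19) = -1.
Reciprocity: 5 ≡ 1 and 19 ≡ 3 (mod 4), so (5/19) = +(19/5).
Reduce top mod 5: now compute (4/5).
Pull out 2^2: since 5 ≡ 5 (mod 8), (2/5) = -1, so (2/5)^2 = +1.
Reached (1/5) = 1. Collecting the sign flips along the way, the symbol is +1.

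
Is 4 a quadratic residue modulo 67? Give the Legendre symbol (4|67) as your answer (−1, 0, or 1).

Euler's criterion: (4/67) ≡ 4^33 (mod 67).
4^2 ≡ 16 (mod 67)
4^4 ≡ 55 (mod 67)
4^8 ≡ 10 (mod 67)
4^16 ≡ 33 (mod 67)
4^32 ≡ 17 (mod 67)
4^33 = 4^(32+1) ≡ 1 (mod 67).
Result is 1, so (4/67) = 1.

1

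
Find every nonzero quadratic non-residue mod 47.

Square k = 1,…,23 (k and 47−k give the same square):
1²=1, 2²=4, 3²=9, 4²=16, 5²=25, 6²=36, 7²≡2, 8²≡17, 9²≡34, 10²≡6, 11²≡27, 12²≡3, 13²≡28, 14²≡8, 15²≡37, 16²≡21, 17²≡7, 18²≡42, 19²≡32, 20²≡24, 21²≡18, 22²≡14, 23²≡12 (mod 47).
The residues are {1, 2, 3, 4, 6, 7, 8, 9, 12, 14, 16, 17, 18, 21, 24, 25, 27, 28, 32, 34, 36, 37, 42}; the non-residues are the remaining 23 nonzero classes.

5, 10, 11, 13, 15, 19, 20, 22, 23, 26, 29, 30, 31, 33, 35, 38, 39, 40, 41, 43, 44, 45, 46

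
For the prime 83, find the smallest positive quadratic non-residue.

(2/83) = −1, so 2 is the smallest positive non-residue mod 83.

2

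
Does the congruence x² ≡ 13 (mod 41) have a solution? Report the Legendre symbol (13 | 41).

-1

Euler's criterion: (13/41) ≡ 13^20 (mod 41).
13^2 ≡ 5 (mod 41)
13^4 ≡ 25 (mod 41)
13^8 ≡ 10 (mod 41)
13^16 ≡ 18 (mod 41)
13^20 = 13^(16+4) ≡ 40 (mod 41).
Result is 40 ≡ −1, so (13/41) = −1.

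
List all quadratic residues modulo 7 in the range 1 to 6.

Square k = 1,…,3 (k and 7−k give the same square):
1²=1, 2²=4, 3²≡2 (mod 7).
So the quadratic residues mod 7 are {1, 2, 4}.

1 2 4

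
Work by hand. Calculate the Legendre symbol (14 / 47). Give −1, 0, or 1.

Pull out 2: since 47 ≡ 7 (mod 8), (2/47) = +1.
Reciprocity: 7 ≡ 3 and 47 ≡ 3 (mod 4), so (7/47) = −(47/7).
Reduce top mod 7: now compute (5/7).
Reciprocity: 5 ≡ 1 and 7 ≡ 3 (mod 4), so (5/7) = +(7/5).
Reduce top mod 5: now compute (2/5).
Pull out 2: since 5 ≡ 5 (mod 8), (2/5) = -1.
Reached (1/5) = 1. Collecting the sign flips along the way, the symbol is +1.

1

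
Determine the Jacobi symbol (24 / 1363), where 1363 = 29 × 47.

Pull out 2^3: since 1363 ≡ 3 (mod 8), (2/1363) = -1, so (2/1363)^3 = -1.
Reciprocity: 3 ≡ 3 and 1363 ≡ 3 (mod 4), so (3/1363) = −(1363/3).
Reduce top mod 3: now compute (1/3).
Reached (1/3) = 1. Collecting the sign flips along the way, the symbol is +1.

1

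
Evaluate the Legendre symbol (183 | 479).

1

Reciprocity: 183 ≡ 3 and 479 ≡ 3 (mod 4), so (183/479) = −(479/183).
Reduce top mod 183: now compute (113/183).
Reciprocity: 113 ≡ 1 and 183 ≡ 3 (mod 4), so (113/183) = +(183/113).
Reduce top mod 113: now compute (70/113).
Pull out 2: since 113 ≡ 1 (mod 8), (2/113) = +1.
Reciprocity: 35 ≡ 3 and 113 ≡ 1 (mod 4), so (35/113) = +(113/35).
Reduce top mod 35: now compute (8/35).
Pull out 2^3: since 35 ≡ 3 (mod 8), (2/35) = -1, so (2/35)^3 = -1.
Reached (1/35) = 1. Collecting the sign flips along the way, the symbol is +1.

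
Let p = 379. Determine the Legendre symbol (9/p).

Euler's criterion: (9/379) ≡ 9^189 (mod 379).
9^2 ≡ 81 (mod 379)
9^4 ≡ 118 (mod 379)
9^8 ≡ 280 (mod 379)
9^16 ≡ 326 (mod 379)
9^32 ≡ 156 (mod 379)
9^64 ≡ 80 (mod 379)
9^128 ≡ 336 (mod 379)
9^189 = 9^(128+32+16+8+4+1) ≡ 1 (mod 379).
Result is 1, so (9/379) = 1.

1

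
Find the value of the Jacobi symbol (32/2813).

Pull out 2^5: since 2813 ≡ 5 (mod 8), (2/2813) = -1, so (2/2813)^5 = -1.
Reached (1/2813) = 1. Collecting the sign flips along the way, the symbol is -1.

-1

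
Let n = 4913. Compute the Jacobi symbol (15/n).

1

Reciprocity: 15 ≡ 3 and 4913 ≡ 1 (mod 4), so (15/4913) = +(4913/15).
Reduce top mod 15: now compute (8/15).
Pull out 2^3: since 15 ≡ 7 (mod 8), (2/15) = +1, so (2/15)^3 = +1.
Reached (1/15) = 1. Collecting the sign flips along the way, the symbol is +1.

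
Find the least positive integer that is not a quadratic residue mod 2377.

(2/2377) = +1, so 2 is a residue.
(3/2377) = +1, so 3 is a residue.
(4/2377) = +1, so 4 is a residue.
(5/2377) = −1, so 5 is the smallest positive non-residue mod 2377.

5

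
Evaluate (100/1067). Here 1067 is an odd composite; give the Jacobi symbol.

1

Pull out 2^2: since 1067 ≡ 3 (mod 8), (2/1067) = -1, so (2/1067)^2 = +1.
Reciprocity: 25 ≡ 1 and 1067 ≡ 3 (mod 4), so (25/1067) = +(1067/25).
Reduce top mod 25: now compute (17/25).
Reciprocity: 17 ≡ 1 and 25 ≡ 1 (mod 4), so (17/25) = +(25/17).
Reduce top mod 17: now compute (8/17).
Pull out 2^3: since 17 ≡ 1 (mod 8), (2/17) = +1, so (2/17)^3 = +1.
Reached (1/17) = 1. Collecting the sign flips along the way, the symbol is +1.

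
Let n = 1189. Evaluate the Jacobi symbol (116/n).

Pull out 2^2: since 1189 ≡ 5 (mod 8), (2/1189) = -1, so (2/1189)^2 = +1.
Reciprocity: 29 ≡ 1 and 1189 ≡ 1 (mod 4), so (29/1189) = +(1189/29).
Reduce top mod 29: now compute (0/29).
Top reduces to 0: gcd > 1, so the symbol is 0.

0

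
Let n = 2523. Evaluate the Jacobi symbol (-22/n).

-1

First reduce: -22 ≡ 2501 (mod 2523).
Reciprocity: 2501 ≡ 1 and 2523 ≡ 3 (mod 4), so (2501/2523) = +(2523/2501).
Reduce top mod 2501: now compute (22/2501).
Pull out 2: since 2501 ≡ 5 (mod 8), (2/2501) = -1.
Reciprocity: 11 ≡ 3 and 2501 ≡ 1 (mod 4), so (11/2501) = +(2501/11).
Reduce top mod 11: now compute (4/11).
Pull out 2^2: since 11 ≡ 3 (mod 8), (2/11) = -1, so (2/11)^2 = +1.
Reached (1/11) = 1. Collecting the sign flips along the way, the symbol is -1.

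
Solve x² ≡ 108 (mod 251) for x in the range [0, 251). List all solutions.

46, 205

Since 251 ≡ 3 (mod 4), a square root of 108 is 108^((251+1)/4) = 108^63 mod 251.
Repeated squaring: 108^2≡118, 108^4≡119, 108^8≡105, 108^16≡232, 108^32≡110 (mod 251).
108^63 = 108^(32+16+8+4+2+1) ≡ 205 (mod 251).
Check: 205² = 42025 ≡ 108 (mod 251). The two roots are 46 and 205.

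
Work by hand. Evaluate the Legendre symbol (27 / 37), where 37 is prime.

1

Reciprocity: 27 ≡ 3 and 37 ≡ 1 (mod 4), so (27/37) = +(37/27).
Reduce top mod 27: now compute (10/27).
Pull out 2: since 27 ≡ 3 (mod 8), (2/27) = -1.
Reciprocity: 5 ≡ 1 and 27 ≡ 3 (mod 4), so (5/27) = +(27/5).
Reduce top mod 5: now compute (2/5).
Pull out 2: since 5 ≡ 5 (mod 8), (2/5) = -1.
Reached (1/5) = 1. Collecting the sign flips along the way, the symbol is +1.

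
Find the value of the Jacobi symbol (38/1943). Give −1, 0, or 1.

-1

Pull out 2: since 1943 ≡ 7 (mod 8), (2/1943) = +1.
Reciprocity: 19 ≡ 3 and 1943 ≡ 3 (mod 4), so (19/1943) = −(1943/19).
Reduce top mod 19: now compute (5/19).
Reciprocity: 5 ≡ 1 and 19 ≡ 3 (mod 4), so (5/19) = +(19/5).
Reduce top mod 5: now compute (4/5).
Pull out 2^2: since 5 ≡ 5 (mod 8), (2/5) = -1, so (2/5)^2 = +1.
Reached (1/5) = 1. Collecting the sign flips along the way, the symbol is -1.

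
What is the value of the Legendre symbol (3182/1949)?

First reduce: 3182 ≡ 1233 (mod 1949).
Reciprocity: 1233 ≡ 1 and 1949 ≡ 1 (mod 4), so (1233/1949) = +(1949/1233).
Reduce top mod 1233: now compute (716/1233).
Pull out 2^2: since 1233 ≡ 1 (mod 8), (2/1233) = +1, so (2/1233)^2 = +1.
Reciprocity: 179 ≡ 3 and 1233 ≡ 1 (mod 4), so (179/1233) = +(1233/179).
Reduce top mod 179: now compute (159/179).
Reciprocity: 159 ≡ 3 and 179 ≡ 3 (mod 4), so (159/179) = −(179/159).
Reduce top mod 159: now compute (20/159).
Pull out 2^2: since 159 ≡ 7 (mod 8), (2/159) = +1, so (2/159)^2 = +1.
Reciprocity: 5 ≡ 1 and 159 ≡ 3 (mod 4), so (5/159) = +(159/5).
Reduce top mod 5: now compute (4/5).
Pull out 2^2: since 5 ≡ 5 (mod 8), (2/5) = -1, so (2/5)^2 = +1.
Reached (1/5) = 1. Collecting the sign flips along the way, the symbol is -1.

-1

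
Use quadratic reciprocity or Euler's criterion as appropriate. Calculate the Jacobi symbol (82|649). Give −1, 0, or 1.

Pull out 2: since 649 ≡ 1 (mod 8), (2/649) = +1.
Reciprocity: 41 ≡ 1 and 649 ≡ 1 (mod 4), so (41/649) = +(649/41).
Reduce top mod 41: now compute (34/41).
Pull out 2: since 41 ≡ 1 (mod 8), (2/41) = +1.
Reciprocity: 17 ≡ 1 and 41 ≡ 1 (mod 4), so (17/41) = +(41/17).
Reduce top mod 17: now compute (7/17).
Reciprocity: 7 ≡ 3 and 17 ≡ 1 (mod 4), so (7/17) = +(17/7).
Reduce top mod 7: now compute (3/7).
Reciprocity: 3 ≡ 3 and 7 ≡ 3 (mod 4), so (3/7) = −(7/3).
Reduce top mod 3: now compute (1/3).
Reached (1/3) = 1. Collecting the sign flips along the way, the symbol is -1.

-1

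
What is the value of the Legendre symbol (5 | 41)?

Reciprocity: 5 ≡ 1 and 41 ≡ 1 (mod 4), so (5/41) = +(41/5).
Reduce top mod 5: now compute (1/5).
Reached (1/5) = 1. Collecting the sign flips along the way, the symbol is +1.

1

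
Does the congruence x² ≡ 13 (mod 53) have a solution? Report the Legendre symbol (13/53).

Reciprocity: 13 ≡ 1 and 53 ≡ 1 (mod 4), so (13/53) = +(53/13).
Reduce top mod 13: now compute (1/13).
Reached (1/13) = 1. Collecting the sign flips along the way, the symbol is +1.

1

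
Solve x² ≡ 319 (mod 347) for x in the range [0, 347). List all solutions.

Since 347 ≡ 3 (mod 4), a square root of 319 is 319^((347+1)/4) = 319^87 mod 347.
Repeated squaring: 319^2≡90, 319^4≡119, 319^8≡281, 319^16≡192, 319^32≡82, 319^64≡131 (mod 347).
319^87 = 319^(64+16+4+2+1) ≡ 49 (mod 347).
Check: 49² = 2401 ≡ 319 (mod 347). The two roots are 49 and 298.

49, 298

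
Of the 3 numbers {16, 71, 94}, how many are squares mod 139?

(16/139) = +1 → QR.
(71/139) = +1 → QR.
(94/139) = -1 → non-residue.
Total quadratic residues among the 3: 2.

2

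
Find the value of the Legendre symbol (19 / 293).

-1

Euler's criterion: (19/293) ≡ 19^146 (mod 293).
19^2 ≡ 68 (mod 293)
19^4 ≡ 229 (mod 293)
19^8 ≡ 287 (mod 293)
19^16 ≡ 36 (mod 293)
19^32 ≡ 124 (mod 293)
19^64 ≡ 140 (mod 293)
19^128 ≡ 262 (mod 293)
19^146 = 19^(128+16+2) ≡ 292 (mod 293).
Result is 292 ≡ −1, so (19/293) = −1.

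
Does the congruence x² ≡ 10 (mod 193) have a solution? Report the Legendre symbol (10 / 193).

-1

Euler's criterion: (10/193) ≡ 10^96 (mod 193).
10^2 ≡ 100 (mod 193)
10^4 ≡ 157 (mod 193)
10^8 ≡ 138 (mod 193)
10^16 ≡ 130 (mod 193)
10^32 ≡ 109 (mod 193)
10^64 ≡ 108 (mod 193)
10^96 = 10^(64+32) ≡ 192 (mod 193).
Result is 192 ≡ −1, so (10/193) = −1.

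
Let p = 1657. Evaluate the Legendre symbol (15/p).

-1

Reciprocity: 15 ≡ 3 and 1657 ≡ 1 (mod 4), so (15/1657) = +(1657/15).
Reduce top mod 15: now compute (7/15).
Reciprocity: 7 ≡ 3 and 15 ≡ 3 (mod 4), so (7/15) = −(15/7).
Reduce top mod 7: now compute (1/7).
Reached (1/7) = 1. Collecting the sign flips along the way, the symbol is -1.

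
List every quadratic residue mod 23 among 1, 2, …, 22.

Square k = 1,…,11 (k and 23−k give the same square):
1²=1, 2²=4, 3²=9, 4²=16, 5²≡2, 6²≡13, 7²≡3, 8²≡18, 9²≡12, 10²≡8, 11²≡6 (mod 23).
So the quadratic residues mod 23 are {1, 2, 3, 4, 6, 8, 9, 12, 13, 16, 18}.

1 2 3 4 6 8 9 12 13 16 18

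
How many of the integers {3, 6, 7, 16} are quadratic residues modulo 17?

1

(3/17) = -1 → non-residue.
(6/17) = -1 → non-residue.
(7/17) = -1 → non-residue.
(16/17) = +1 → QR.
Total quadratic residues among the 4: 1.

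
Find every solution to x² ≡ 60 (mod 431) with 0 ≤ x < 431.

Since 431 ≡ 3 (mod 4), a square root of 60 is 60^((431+1)/4) = 60^108 mod 431.
Repeated squaring: 60^2≡152, 60^4≡261, 60^8≡23, 60^16≡98, 60^32≡122, 60^64≡230 (mod 431).
60^108 = 60^(64+32+8+4) ≡ 329 (mod 431).
Check: 329² = 108241 ≡ 60 (mod 431). The two roots are 102 and 329.

102, 329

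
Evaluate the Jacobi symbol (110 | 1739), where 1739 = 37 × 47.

1

Pull out 2: since 1739 ≡ 3 (mod 8), (2/1739) = -1.
Reciprocity: 55 ≡ 3 and 1739 ≡ 3 (mod 4), so (55/1739) = −(1739/55).
Reduce top mod 55: now compute (34/55).
Pull out 2: since 55 ≡ 7 (mod 8), (2/55) = +1.
Reciprocity: 17 ≡ 1 and 55 ≡ 3 (mod 4), so (17/55) = +(55/17).
Reduce top mod 17: now compute (4/17).
Pull out 2^2: since 17 ≡ 1 (mod 8), (2/17) = +1, so (2/17)^2 = +1.
Reached (1/17) = 1. Collecting the sign flips along the way, the symbol is +1.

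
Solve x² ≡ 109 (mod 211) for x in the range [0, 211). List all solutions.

Since 211 ≡ 3 (mod 4), a square root of 109 is 109^((211+1)/4) = 109^53 mod 211.
Repeated squaring: 109^2≡65, 109^4≡5, 109^8≡25, 109^16≡203, 109^32≡64 (mod 211).
109^53 = 109^(32+16+4+1) ≡ 113 (mod 211).
Check: 113² = 12769 ≡ 109 (mod 211). The two roots are 98 and 113.

98, 113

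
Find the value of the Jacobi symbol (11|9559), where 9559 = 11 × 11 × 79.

Reciprocity: 11 ≡ 3 and 9559 ≡ 3 (mod 4), so (11/9559) = −(9559/11).
Reduce top mod 11: now compute (0/11).
Top reduces to 0: gcd > 1, so the symbol is 0.

0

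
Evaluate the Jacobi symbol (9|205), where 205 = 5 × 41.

Reciprocity: 9 ≡ 1 and 205 ≡ 1 (mod 4), so (9/205) = +(205/9).
Reduce top mod 9: now compute (7/9).
Reciprocity: 7 ≡ 3 and 9 ≡ 1 (mod 4), so (7/9) = +(9/7).
Reduce top mod 7: now compute (2/7).
Pull out 2: since 7 ≡ 7 (mod 8), (2/7) = +1.
Reached (1/7) = 1. Collecting the sign flips along the way, the symbol is +1.

1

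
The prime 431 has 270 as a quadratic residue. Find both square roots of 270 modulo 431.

113, 318

Since 431 ≡ 3 (mod 4), a square root of 270 is 270^((431+1)/4) = 270^108 mod 431.
Repeated squaring: 270^2≡61, 270^4≡273, 270^8≡397, 270^16≡294, 270^32≡236, 270^64≡97 (mod 431).
270^108 = 270^(64+32+8+4) ≡ 318 (mod 431).
Check: 318² = 101124 ≡ 270 (mod 431). The two roots are 113 and 318.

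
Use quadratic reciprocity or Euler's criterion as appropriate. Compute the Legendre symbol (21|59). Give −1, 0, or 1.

1

Reciprocity: 21 ≡ 1 and 59 ≡ 3 (mod 4), so (21/59) = +(59/21).
Reduce top mod 21: now compute (17/21).
Reciprocity: 17 ≡ 1 and 21 ≡ 1 (mod 4), so (17/21) = +(21/17).
Reduce top mod 17: now compute (4/17).
Pull out 2^2: since 17 ≡ 1 (mod 8), (2/17) = +1, so (2/17)^2 = +1.
Reached (1/17) = 1. Collecting the sign flips along the way, the symbol is +1.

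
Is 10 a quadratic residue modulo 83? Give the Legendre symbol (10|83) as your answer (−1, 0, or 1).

Euler's criterion: (10/83) ≡ 10^41 (mod 83).
10^2 ≡ 17 (mod 83)
10^4 ≡ 40 (mod 83)
10^8 ≡ 23 (mod 83)
10^16 ≡ 31 (mod 83)
10^32 ≡ 48 (mod 83)
10^41 = 10^(32+8+1) ≡ 1 (mod 83).
Result is 1, so (10/83) = 1.

1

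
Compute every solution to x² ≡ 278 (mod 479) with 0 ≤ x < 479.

Since 479 ≡ 3 (mod 4), a square root of 278 is 278^((479+1)/4) = 278^120 mod 479.
Repeated squaring: 278^2≡165, 278^4≡401, 278^8≡336, 278^16≡331, 278^32≡349, 278^64≡135 (mod 479).
278^120 = 278^(64+32+16+8) ≡ 375 (mod 479).
Check: 375² = 140625 ≡ 278 (mod 479). The two roots are 104 and 375.

104, 375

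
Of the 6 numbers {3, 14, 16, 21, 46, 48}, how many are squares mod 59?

(3/59) = +1 → QR.
(14/59) = -1 → non-residue.
(16/59) = +1 → QR.
(21/59) = +1 → QR.
(46/59) = +1 → QR.
(48/59) = +1 → QR.
Total quadratic residues among the 6: 5.

5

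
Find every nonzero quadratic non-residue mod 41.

3, 6, 7, 11, 12, 13, 14, 15, 17, 19, 22, 24, 26, 27, 28, 29, 30, 34, 35, 38

Square k = 1,…,20 (k and 41−k give the same square):
1²=1, 2²=4, 3²=9, 4²=16, 5²=25, 6²=36, 7²≡8, 8²≡23, 9²≡40, 10²≡18, 11²≡39, 12²≡21, 13²≡5, 14²≡32, 15²≡20, 16²≡10, 17²≡2, 18²≡37, 19²≡33, 20²≡31 (mod 41).
The residues are {1, 2, 4, 5, 8, 9, 10, 16, 18, 20, 21, 23, 25, 31, 32, 33, 36, 37, 39, 40}; the non-residues are the remaining 20 nonzero classes.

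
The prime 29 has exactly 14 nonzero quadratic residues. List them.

Square k = 1,…,14 (k and 29−k give the same square):
1²=1, 2²=4, 3²=9, 4²=16, 5²=25, 6²≡7, 7²≡20, 8²≡6, 9²≡23, 10²≡13, 11²≡5, 12²≡28, 13²≡24, 14²≡22 (mod 29).
So the quadratic residues mod 29 are {1, 4, 5, 6, 7, 9, 13, 16, 20, 22, 23, 24, 25, 28}.

1 4 5 6 7 9 13 16 20 22 23 24 25 28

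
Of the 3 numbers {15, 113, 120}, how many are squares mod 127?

(15/127) = +1 → QR.
(113/127) = +1 → QR.
(120/127) = +1 → QR.
Total quadratic residues among the 3: 3.

3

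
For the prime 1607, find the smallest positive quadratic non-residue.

(2/1607) = +1, so 2 is a residue.
(3/1607) = +1, so 3 is a residue.
(4/1607) = +1, so 4 is a residue.
(5/1607) = −1, so 5 is the smallest positive non-residue mod 1607.

5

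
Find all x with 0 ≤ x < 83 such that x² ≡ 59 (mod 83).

Since 83 ≡ 3 (mod 4), a square root of 59 is 59^((83+1)/4) = 59^21 mod 83.
Repeated squaring: 59^2≡78, 59^4≡25, 59^8≡44, 59^16≡27 (mod 83).
59^21 = 59^(16+4+1) ≡ 68 (mod 83).
Check: 68² = 4624 ≡ 59 (mod 83). The two roots are 15 and 68.

15, 68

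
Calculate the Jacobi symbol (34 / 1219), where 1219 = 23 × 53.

Pull out 2: since 1219 ≡ 3 (mod 8), (2/1219) = -1.
Reciprocity: 17 ≡ 1 and 1219 ≡ 3 (mod 4), so (17/1219) = +(1219/17).
Reduce top mod 17: now compute (12/17).
Pull out 2^2: since 17 ≡ 1 (mod 8), (2/17) = +1, so (2/17)^2 = +1.
Reciprocity: 3 ≡ 3 and 17 ≡ 1 (mod 4), so (3/17) = +(17/3).
Reduce top mod 3: now compute (2/3).
Pull out 2: since 3 ≡ 3 (mod 8), (2/3) = -1.
Reached (1/3) = 1. Collecting the sign flips along the way, the symbol is +1.

1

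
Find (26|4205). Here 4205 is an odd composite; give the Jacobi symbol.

Pull out 2: since 4205 ≡ 5 (mod 8), (2/4205) = -1.
Reciprocity: 13 ≡ 1 and 4205 ≡ 1 (mod 4), so (13/4205) = +(4205/13).
Reduce top mod 13: now compute (6/13).
Pull out 2: since 13 ≡ 5 (mod 8), (2/13) = -1.
Reciprocity: 3 ≡ 3 and 13 ≡ 1 (mod 4), so (3/13) = +(13/3).
Reduce top mod 3: now compute (1/3).
Reached (1/3) = 1. Collecting the sign flips along the way, the symbol is +1.

1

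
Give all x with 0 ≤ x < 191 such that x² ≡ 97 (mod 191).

Since 191 ≡ 3 (mod 4), a square root of 97 is 97^((191+1)/4) = 97^48 mod 191.
Repeated squaring: 97^2≡50, 97^4≡17, 97^8≡98, 97^16≡54, 97^32≡51 (mod 191).
97^48 = 97^(32+16) ≡ 80 (mod 191).
Check: 80² = 6400 ≡ 97 (mod 191). The two roots are 80 and 111.

80, 111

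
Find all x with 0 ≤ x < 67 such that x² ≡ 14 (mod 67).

Since 67 ≡ 3 (mod 4), a square root of 14 is 14^((67+1)/4) = 14^17 mod 67.
Repeated squaring: 14^2≡62, 14^4≡25, 14^8≡22, 14^16≡15 (mod 67).
14^17 = 14^(16+1) ≡ 9 (mod 67).
Check: 9² = 81 ≡ 14 (mod 67). The two roots are 9 and 58.

9, 58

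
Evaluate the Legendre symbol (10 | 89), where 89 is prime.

Pull out 2: since 89 ≡ 1 (mod 8), (2/89) = +1.
Reciprocity: 5 ≡ 1 and 89 ≡ 1 (mod 4), so (5/89) = +(89/5).
Reduce top mod 5: now compute (4/5).
Pull out 2^2: since 5 ≡ 5 (mod 8), (2/5) = -1, so (2/5)^2 = +1.
Reached (1/5) = 1. Collecting the sign flips along the way, the symbol is +1.

1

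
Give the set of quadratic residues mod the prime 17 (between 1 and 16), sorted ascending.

Square k = 1,…,8 (k and 17−k give the same square):
1²=1, 2²=4, 3²=9, 4²=16, 5²≡8, 6²≡2, 7²≡15, 8²≡13 (mod 17).
So the quadratic residues mod 17 are {1, 2, 4, 8, 9, 13, 15, 16}.

1 2 4 8 9 13 15 16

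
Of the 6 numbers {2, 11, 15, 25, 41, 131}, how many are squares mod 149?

1

(2/149) = -1 → non-residue.
(11/149) = -1 → non-residue.
(15/149) = -1 → non-residue.
(25/149) = +1 → QR.
(41/149) = -1 → non-residue.
(131/149) = -1 → non-residue.
Total quadratic residues among the 6: 1.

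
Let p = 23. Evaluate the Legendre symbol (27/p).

First reduce: 27 ≡ 4 (mod 23).
Pull out 2^2: since 23 ≡ 7 (mod 8), (2/23) = +1, so (2/23)^2 = +1.
Reached (1/23) = 1. Collecting the sign flips along the way, the symbol is +1.

1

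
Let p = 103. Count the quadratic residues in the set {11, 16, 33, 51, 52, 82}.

4

(11/103) = -1 → non-residue.
(16/103) = +1 → QR.
(33/103) = +1 → QR.
(51/103) = -1 → non-residue.
(52/103) = +1 → QR.
(82/103) = +1 → QR.
Total quadratic residues among the 6: 4.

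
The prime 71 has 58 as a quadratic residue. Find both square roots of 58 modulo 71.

22, 49

Since 71 ≡ 3 (mod 4), a square root of 58 is 58^((71+1)/4) = 58^18 mod 71.
Repeated squaring: 58^2≡27, 58^4≡19, 58^8≡6, 58^16≡36 (mod 71).
58^18 = 58^(16+2) ≡ 49 (mod 71).
Check: 49² = 2401 ≡ 58 (mod 71). The two roots are 22 and 49.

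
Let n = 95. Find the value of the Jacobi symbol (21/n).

-1

Reciprocity: 21 ≡ 1 and 95 ≡ 3 (mod 4), so (21/95) = +(95/21).
Reduce top mod 21: now compute (11/21).
Reciprocity: 11 ≡ 3 and 21 ≡ 1 (mod 4), so (11/21) = +(21/11).
Reduce top mod 11: now compute (10/11).
Pull out 2: since 11 ≡ 3 (mod 8), (2/11) = -1.
Reciprocity: 5 ≡ 1 and 11 ≡ 3 (mod 4), so (5/11) = +(11/5).
Reduce top mod 5: now compute (1/5).
Reached (1/5) = 1. Collecting the sign flips along the way, the symbol is -1.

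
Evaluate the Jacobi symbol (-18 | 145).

1

First reduce: -18 ≡ 127 (mod 145).
Reciprocity: 127 ≡ 3 and 145 ≡ 1 (mod 4), so (127/145) = +(145/127).
Reduce top mod 127: now compute (18/127).
Pull out 2: since 127 ≡ 7 (mod 8), (2/127) = +1.
Reciprocity: 9 ≡ 1 and 127 ≡ 3 (mod 4), so (9/127) = +(127/9).
Reduce top mod 9: now compute (1/9).
Reached (1/9) = 1. Collecting the sign flips along the way, the symbol is +1.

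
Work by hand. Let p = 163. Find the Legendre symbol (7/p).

-1

Euler's criterion: (7/163) ≡ 7^81 (mod 163).
7^2 ≡ 49 (mod 163)
7^4 ≡ 119 (mod 163)
7^8 ≡ 143 (mod 163)
7^16 ≡ 74 (mod 163)
7^32 ≡ 97 (mod 163)
7^64 ≡ 118 (mod 163)
7^81 = 7^(64+16+1) ≡ 162 (mod 163).
Result is 162 ≡ −1, so (7/163) = −1.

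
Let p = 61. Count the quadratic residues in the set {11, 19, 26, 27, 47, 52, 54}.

4

(11/61) = -1 → non-residue.
(19/61) = +1 → QR.
(26/61) = -1 → non-residue.
(27/61) = +1 → QR.
(47/61) = +1 → QR.
(52/61) = +1 → QR.
(54/61) = -1 → non-residue.
Total quadratic residues among the 7: 4.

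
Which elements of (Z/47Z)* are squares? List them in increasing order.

1, 2, 3, 4, 6, 7, 8, 9, 12, 14, 16, 17, 18, 21, 24, 25, 27, 28, 32, 34, 36, 37, 42

Square k = 1,…,23 (k and 47−k give the same square):
1²=1, 2²=4, 3²=9, 4²=16, 5²=25, 6²=36, 7²≡2, 8²≡17, 9²≡34, 10²≡6, 11²≡27, 12²≡3, 13²≡28, 14²≡8, 15²≡37, 16²≡21, 17²≡7, 18²≡42, 19²≡32, 20²≡24, 21²≡18, 22²≡14, 23²≡12 (mod 47).
So the quadratic residues mod 47 are {1, 2, 3, 4, 6, 7, 8, 9, 12, 14, 16, 17, 18, 21, 24, 25, 27, 28, 32, 34, 36, 37, 42}.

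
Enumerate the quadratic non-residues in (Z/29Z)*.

Square k = 1,…,14 (k and 29−k give the same square):
1²=1, 2²=4, 3²=9, 4²=16, 5²=25, 6²≡7, 7²≡20, 8²≡6, 9²≡23, 10²≡13, 11²≡5, 12²≡28, 13²≡24, 14²≡22 (mod 29).
The residues are {1, 4, 5, 6, 7, 9, 13, 16, 20, 22, 23, 24, 25, 28}; the non-residues are the remaining 14 nonzero classes.

2 3 8 10 11 12 14 15 17 18 19 21 26 27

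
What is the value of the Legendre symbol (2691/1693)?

First reduce: 2691 ≡ 998 (mod 1693).
Pull out 2: since 1693 ≡ 5 (mod 8), (2/1693) = -1.
Reciprocity: 499 ≡ 3 and 1693 ≡ 1 (mod 4), so (499/1693) = +(1693/499).
Reduce top mod 499: now compute (196/499).
Pull out 2^2: since 499 ≡ 3 (mod 8), (2/499) = -1, so (2/499)^2 = +1.
Reciprocity: 49 ≡ 1 and 499 ≡ 3 (mod 4), so (49/499) = +(499/49).
Reduce top mod 49: now compute (9/49).
Reciprocity: 9 ≡ 1 and 49 ≡ 1 (mod 4), so (9/49) = +(49/9).
Reduce top mod 9: now compute (4/9).
Pull out 2^2: since 9 ≡ 1 (mod 8), (2/9) = +1, so (2/9)^2 = +1.
Reached (1/9) = 1. Collecting the sign flips along the way, the symbol is -1.

-1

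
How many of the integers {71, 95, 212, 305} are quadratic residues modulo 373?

3

(71/373) = +1 → QR.
(95/373) = +1 → QR.
(212/373) = -1 → non-residue.
(305/373) = +1 → QR.
Total quadratic residues among the 4: 3.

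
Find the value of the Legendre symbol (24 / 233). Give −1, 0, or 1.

-1

Euler's criterion: (24/233) ≡ 24^116 (mod 233).
24^2 ≡ 110 (mod 233)
24^4 ≡ 217 (mod 233)
24^8 ≡ 23 (mod 233)
24^16 ≡ 63 (mod 233)
24^32 ≡ 8 (mod 233)
24^64 ≡ 64 (mod 233)
24^116 = 24^(64+32+16+4) ≡ 232 (mod 233).
Result is 232 ≡ −1, so (24/233) = −1.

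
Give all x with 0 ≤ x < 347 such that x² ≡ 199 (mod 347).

Since 347 ≡ 3 (mod 4), a square root of 199 is 199^((347+1)/4) = 199^87 mod 347.
Repeated squaring: 199^2≡43, 199^4≡114, 199^8≡157, 199^16≡12, 199^32≡144, 199^64≡263 (mod 347).
199^87 = 199^(64+16+4+2+1) ≡ 244 (mod 347).
Check: 244² = 59536 ≡ 199 (mod 347). The two roots are 103 and 244.

103, 244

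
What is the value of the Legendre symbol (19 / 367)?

-1

Reciprocity: 19 ≡ 3 and 367 ≡ 3 (mod 4), so (19/367) = −(367/19).
Reduce top mod 19: now compute (6/19).
Pull out 2: since 19 ≡ 3 (mod 8), (2/19) = -1.
Reciprocity: 3 ≡ 3 and 19 ≡ 3 (mod 4), so (3/19) = −(19/3).
Reduce top mod 3: now compute (1/3).
Reached (1/3) = 1. Collecting the sign flips along the way, the symbol is -1.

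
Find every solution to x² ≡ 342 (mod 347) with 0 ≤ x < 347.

79, 268

Since 347 ≡ 3 (mod 4), a square root of 342 is 342^((347+1)/4) = 342^87 mod 347.
Repeated squaring: 342^2≡25, 342^4≡278, 342^8≡250, 342^16≡40, 342^32≡212, 342^64≡181 (mod 347).
342^87 = 342^(64+16+4+2+1) ≡ 268 (mod 347).
Check: 268² = 71824 ≡ 342 (mod 347). The two roots are 79 and 268.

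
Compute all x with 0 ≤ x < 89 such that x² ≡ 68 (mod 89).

89 ≡ 1 (mod 4), so we find a root by search.
Trying successive values, 35² = 1225 ≡ 68 (mod 89). The other root is 89 − 35 = 54.

35, 54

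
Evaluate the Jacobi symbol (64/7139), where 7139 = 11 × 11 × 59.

1

Pull out 2^6: since 7139 ≡ 3 (mod 8), (2/7139) = -1, so (2/7139)^6 = +1.
Reached (1/7139) = 1. Collecting the sign flips along the way, the symbol is +1.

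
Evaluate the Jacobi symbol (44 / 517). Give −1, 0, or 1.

0

Pull out 2^2: since 517 ≡ 5 (mod 8), (2/517) = -1, so (2/517)^2 = +1.
Reciprocity: 11 ≡ 3 and 517 ≡ 1 (mod 4), so (11/517) = +(517/11).
Reduce top mod 11: now compute (0/11).
Top reduces to 0: gcd > 1, so the symbol is 0.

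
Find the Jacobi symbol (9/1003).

Reciprocity: 9 ≡ 1 and 1003 ≡ 3 (mod 4), so (9/1003) = +(1003/9).
Reduce top mod 9: now compute (4/9).
Pull out 2^2: since 9 ≡ 1 (mod 8), (2/9) = +1, so (2/9)^2 = +1.
Reached (1/9) = 1. Collecting the sign flips along the way, the symbol is +1.

1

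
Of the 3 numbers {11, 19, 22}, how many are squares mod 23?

(11/23) = -1 → non-residue.
(19/23) = -1 → non-residue.
(22/23) = -1 → non-residue.
Total quadratic residues among the 3: 0.

0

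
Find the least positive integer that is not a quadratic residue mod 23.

5

(2/23) = +1, so 2 is a residue.
(3/23) = +1, so 3 is a residue.
(4/23) = +1, so 4 is a residue.
(5/23) = −1, so 5 is the smallest positive non-residue mod 23.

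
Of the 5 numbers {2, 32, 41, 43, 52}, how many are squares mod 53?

2

(2/53) = -1 → non-residue.
(32/53) = -1 → non-residue.
(41/53) = -1 → non-residue.
(43/53) = +1 → QR.
(52/53) = +1 → QR.
Total quadratic residues among the 5: 2.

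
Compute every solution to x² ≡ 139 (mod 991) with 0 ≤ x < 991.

164, 827

Since 991 ≡ 3 (mod 4), a square root of 139 is 139^((991+1)/4) = 139^248 mod 991.
Repeated squaring: 139^2≡492, 139^4≡260, 139^8≡212, 139^16≡349, 139^32≡899, 139^64≡536, 139^128≡897 (mod 991).
139^248 = 139^(128+64+32+16+8) ≡ 827 (mod 991).
Check: 827² = 683929 ≡ 139 (mod 991). The two roots are 164 and 827.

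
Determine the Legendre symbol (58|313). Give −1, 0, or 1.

1

Pull out 2: since 313 ≡ 1 (mod 8), (2/313) = +1.
Reciprocity: 29 ≡ 1 and 313 ≡ 1 (mod 4), so (29/313) = +(313/29).
Reduce top mod 29: now compute (23/29).
Reciprocity: 23 ≡ 3 and 29 ≡ 1 (mod 4), so (23/29) = +(29/23).
Reduce top mod 23: now compute (6/23).
Pull out 2: since 23 ≡ 7 (mod 8), (2/23) = +1.
Reciprocity: 3 ≡ 3 and 23 ≡ 3 (mod 4), so (3/23) = −(23/3).
Reduce top mod 3: now compute (2/3).
Pull out 2: since 3 ≡ 3 (mod 8), (2/3) = -1.
Reached (1/3) = 1. Collecting the sign flips along the way, the symbol is +1.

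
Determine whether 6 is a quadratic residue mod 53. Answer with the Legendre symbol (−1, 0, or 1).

Euler's criterion: (6/53) ≡ 6^26 (mod 53).
6^2 ≡ 36 (mod 53)
6^4 ≡ 24 (mod 53)
6^8 ≡ 46 (mod 53)
6^16 ≡ 49 (mod 53)
6^26 = 6^(16+8+2) ≡ 1 (mod 53).
Result is 1, so (6/53) = 1.

1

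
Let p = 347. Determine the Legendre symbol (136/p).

Pull out 2^3: since 347 ≡ 3 (mod 8), (2/347) = -1, so (2/347)^3 = -1.
Reciprocity: 17 ≡ 1 and 347 ≡ 3 (mod 4), so (17/347) = +(347/17).
Reduce top mod 17: now compute (7/17).
Reciprocity: 7 ≡ 3 and 17 ≡ 1 (mod 4), so (7/17) = +(17/7).
Reduce top mod 7: now compute (3/7).
Reciprocity: 3 ≡ 3 and 7 ≡ 3 (mod 4), so (3/7) = −(7/3).
Reduce top mod 3: now compute (1/3).
Reached (1/3) = 1. Collecting the sign flips along the way, the symbol is +1.

1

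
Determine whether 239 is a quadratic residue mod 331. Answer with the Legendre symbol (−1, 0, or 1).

1

Reciprocity: 239 ≡ 3 and 331 ≡ 3 (mod 4), so (239/331) = −(331/239).
Reduce top mod 239: now compute (92/239).
Pull out 2^2: since 239 ≡ 7 (mod 8), (2/239) = +1, so (2/239)^2 = +1.
Reciprocity: 23 ≡ 3 and 239 ≡ 3 (mod 4), so (23/239) = −(239/23).
Reduce top mod 23: now compute (9/23).
Reciprocity: 9 ≡ 1 and 23 ≡ 3 (mod 4), so (9/23) = +(23/9).
Reduce top mod 9: now compute (5/9).
Reciprocity: 5 ≡ 1 and 9 ≡ 1 (mod 4), so (5/9) = +(9/5).
Reduce top mod 5: now compute (4/5).
Pull out 2^2: since 5 ≡ 5 (mod 8), (2/5) = -1, so (2/5)^2 = +1.
Reached (1/5) = 1. Collecting the sign flips along the way, the symbol is +1.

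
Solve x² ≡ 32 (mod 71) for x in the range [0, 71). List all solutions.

Since 71 ≡ 3 (mod 4), a square root of 32 is 32^((71+1)/4) = 32^18 mod 71.
Repeated squaring: 32^2≡30, 32^4≡48, 32^8≡32, 32^16≡30 (mod 71).
32^18 = 32^(16+2) ≡ 48 (mod 71).
Check: 48² = 2304 ≡ 32 (mod 71). The two roots are 23 and 48.

23, 48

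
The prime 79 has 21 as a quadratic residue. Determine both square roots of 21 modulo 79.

10, 69

Since 79 ≡ 3 (mod 4), a square root of 21 is 21^((79+1)/4) = 21^20 mod 79.
Repeated squaring: 21^2≡46, 21^4≡62, 21^8≡52, 21^16≡18 (mod 79).
21^20 = 21^(16+4) ≡ 10 (mod 79).
Check: 10² = 100 ≡ 21 (mod 79). The two roots are 10 and 69.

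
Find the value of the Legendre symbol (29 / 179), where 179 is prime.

1

Reciprocity: 29 ≡ 1 and 179 ≡ 3 (mod 4), so (29/179) = +(179/29).
Reduce top mod 29: now compute (5/29).
Reciprocity: 5 ≡ 1 and 29 ≡ 1 (mod 4), so (5/29) = +(29/5).
Reduce top mod 5: now compute (4/5).
Pull out 2^2: since 5 ≡ 5 (mod 8), (2/5) = -1, so (2/5)^2 = +1.
Reached (1/5) = 1. Collecting the sign flips along the way, the symbol is +1.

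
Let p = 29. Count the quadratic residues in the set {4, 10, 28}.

(4/29) = +1 → QR.
(10/29) = -1 → non-residue.
(28/29) = +1 → QR.
Total quadratic residues among the 3: 2.

2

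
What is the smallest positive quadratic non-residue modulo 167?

5

(2/167) = +1, so 2 is a residue.
(3/167) = +1, so 3 is a residue.
(4/167) = +1, so 4 is a residue.
(5/167) = −1, so 5 is the smallest positive non-residue mod 167.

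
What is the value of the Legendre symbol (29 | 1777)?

Reciprocity: 29 ≡ 1 and 1777 ≡ 1 (mod 4), so (29/1777) = +(1777/29).
Reduce top mod 29: now compute (8/29).
Pull out 2^3: since 29 ≡ 5 (mod 8), (2/29) = -1, so (2/29)^3 = -1.
Reached (1/29) = 1. Collecting the sign flips along the way, the symbol is -1.

-1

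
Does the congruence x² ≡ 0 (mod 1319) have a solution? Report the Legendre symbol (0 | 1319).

Top reduces to 0: gcd > 1, so the symbol is 0.

0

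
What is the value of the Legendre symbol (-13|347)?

First reduce: -13 ≡ 334 (mod 347).
Pull out 2: since 347 ≡ 3 (mod 8), (2/347) = -1.
Reciprocity: 167 ≡ 3 and 347 ≡ 3 (mod 4), so (167/347) = −(347/167).
Reduce top mod 167: now compute (13/167).
Reciprocity: 13 ≡ 1 and 167 ≡ 3 (mod 4), so (13/167) = +(167/13).
Reduce top mod 13: now compute (11/13).
Reciprocity: 11 ≡ 3 and 13 ≡ 1 (mod 4), so (11/13) = +(13/11).
Reduce top mod 11: now compute (2/11).
Pull out 2: since 11 ≡ 3 (mod 8), (2/11) = -1.
Reached (1/11) = 1. Collecting the sign flips along the way, the symbol is -1.

-1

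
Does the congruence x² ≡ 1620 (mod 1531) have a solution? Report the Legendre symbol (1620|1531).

1

First reduce: 1620 ≡ 89 (mod 1531).
Reciprocity: 89 ≡ 1 and 1531 ≡ 3 (mod 4), so (89/1531) = +(1531/89).
Reduce top mod 89: now compute (18/89).
Pull out 2: since 89 ≡ 1 (mod 8), (2/89) = +1.
Reciprocity: 9 ≡ 1 and 89 ≡ 1 (mod 4), so (9/89) = +(89/9).
Reduce top mod 9: now compute (8/9).
Pull out 2^3: since 9 ≡ 1 (mod 8), (2/9) = +1, so (2/9)^3 = +1.
Reached (1/9) = 1. Collecting the sign flips along the way, the symbol is +1.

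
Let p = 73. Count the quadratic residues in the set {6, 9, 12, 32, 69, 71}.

6

(6/73) = +1 → QR.
(9/73) = +1 → QR.
(12/73) = +1 → QR.
(32/73) = +1 → QR.
(69/73) = +1 → QR.
(71/73) = +1 → QR.
Total quadratic residues among the 6: 6.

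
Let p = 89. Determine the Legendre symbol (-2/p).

Euler's criterion: (-2/89) ≡ 87^44 (mod 89).
87^2 ≡ 4 (mod 89)
87^4 ≡ 16 (mod 89)
87^8 ≡ 78 (mod 89)
87^16 ≡ 32 (mod 89)
87^32 ≡ 45 (mod 89)
87^44 = 87^(32+8+4) ≡ 1 (mod 89).
Result is 1, so (-2/89) = 1.

1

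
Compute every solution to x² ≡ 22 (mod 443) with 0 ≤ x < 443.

Since 443 ≡ 3 (mod 4), a square root of 22 is 22^((443+1)/4) = 22^111 mod 443.
Repeated squaring: 22^2≡41, 22^4≡352, 22^8≡307, 22^16≡333, 22^32≡139, 22^64≡272 (mod 443).
22^111 = 22^(64+32+8+4+2+1) ≡ 121 (mod 443).
Check: 121² = 14641 ≡ 22 (mod 443). The two roots are 121 and 322.

121, 322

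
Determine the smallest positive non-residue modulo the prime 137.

3

(2/137) = +1, so 2 is a residue.
(3/137) = −1, so 3 is the smallest positive non-residue mod 137.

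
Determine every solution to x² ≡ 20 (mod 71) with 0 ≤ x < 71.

34, 37

Since 71 ≡ 3 (mod 4), a square root of 20 is 20^((71+1)/4) = 20^18 mod 71.
Repeated squaring: 20^2≡45, 20^4≡37, 20^8≡20, 20^16≡45 (mod 71).
20^18 = 20^(16+2) ≡ 37 (mod 71).
Check: 37² = 1369 ≡ 20 (mod 71). The two roots are 34 and 37.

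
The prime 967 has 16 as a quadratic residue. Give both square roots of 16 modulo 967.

4, 963

Since 967 ≡ 3 (mod 4), a square root of 16 is 16^((967+1)/4) = 16^242 mod 967.
Repeated squaring: 16^2≡256, 16^4≡747, 16^8≡50, 16^16≡566, 16^32≡279, 16^64≡481, 16^128≡248 (mod 967).
16^242 = 16^(128+64+32+16+2) ≡ 4 (mod 967).
Check: 4² = 16 ≡ 16 (mod 967). The two roots are 4 and 963.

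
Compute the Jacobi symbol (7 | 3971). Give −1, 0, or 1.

Reciprocity: 7 ≡ 3 and 3971 ≡ 3 (mod 4), so (7/3971) = −(3971/7).
Reduce top mod 7: now compute (2/7).
Pull out 2: since 7 ≡ 7 (mod 8), (2/7) = +1.
Reached (1/7) = 1. Collecting the sign flips along the way, the symbol is -1.

-1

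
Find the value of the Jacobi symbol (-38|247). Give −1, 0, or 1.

0

First reduce: -38 ≡ 209 (mod 247).
Reciprocity: 209 ≡ 1 and 247 ≡ 3 (mod 4), so (209/247) = +(247/209).
Reduce top mod 209: now compute (38/209).
Pull out 2: since 209 ≡ 1 (mod 8), (2/209) = +1.
Reciprocity: 19 ≡ 3 and 209 ≡ 1 (mod 4), so (19/209) = +(209/19).
Reduce top mod 19: now compute (0/19).
Top reduces to 0: gcd > 1, so the symbol is 0.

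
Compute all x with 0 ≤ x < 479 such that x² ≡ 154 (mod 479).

Since 479 ≡ 3 (mod 4), a square root of 154 is 154^((479+1)/4) = 154^120 mod 479.
Repeated squaring: 154^2≡245, 154^4≡150, 154^8≡466, 154^16≡169, 154^32≡300, 154^64≡427 (mod 479).
154^120 = 154^(64+32+16+8) ≡ 271 (mod 479).
Check: 271² = 73441 ≡ 154 (mod 479). The two roots are 208 and 271.

208, 271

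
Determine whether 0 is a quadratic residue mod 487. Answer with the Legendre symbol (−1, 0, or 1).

Top reduces to 0: gcd > 1, so the symbol is 0.

0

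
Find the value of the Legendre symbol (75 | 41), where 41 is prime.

Euler's criterion: (75/41) ≡ 34^20 (mod 41).
34^2 ≡ 8 (mod 41)
34^4 ≡ 23 (mod 41)
34^8 ≡ 37 (mod 41)
34^16 ≡ 16 (mod 41)
34^20 = 34^(16+4) ≡ 40 (mod 41).
Result is 40 ≡ −1, so (75/41) = −1.

-1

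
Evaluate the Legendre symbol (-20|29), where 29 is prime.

Euler's criterion: (-20/29) ≡ 9^14 (mod 29).
9^2 ≡ 23 (mod 29)
9^4 ≡ 7 (mod 29)
9^8 ≡ 20 (mod 29)
9^14 = 9^(8+4+2) ≡ 1 (mod 29).
Result is 1, so (-20/29) = 1.

1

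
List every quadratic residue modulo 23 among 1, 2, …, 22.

1, 2, 3, 4, 6, 8, 9, 12, 13, 16, 18

Square k = 1,…,11 (k and 23−k give the same square):
1²=1, 2²=4, 3²=9, 4²=16, 5²≡2, 6²≡13, 7²≡3, 8²≡18, 9²≡12, 10²≡8, 11²≡6 (mod 23).
So the quadratic residues mod 23 are {1, 2, 3, 4, 6, 8, 9, 12, 13, 16, 18}.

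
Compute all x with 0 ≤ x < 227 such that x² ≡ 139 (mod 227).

Since 227 ≡ 3 (mod 4), a square root of 139 is 139^((227+1)/4) = 139^57 mod 227.
Repeated squaring: 139^2≡26, 139^4≡222, 139^8≡25, 139^16≡171, 139^32≡185 (mod 227).
139^57 = 139^(32+16+8+1) ≡ 65 (mod 227).
Check: 65² = 4225 ≡ 139 (mod 227). The two roots are 65 and 162.

65, 162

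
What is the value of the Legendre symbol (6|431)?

Pull out 2: since 431 ≡ 7 (mod 8), (2/431) = +1.
Reciprocity: 3 ≡ 3 and 431 ≡ 3 (mod 4), so (3/431) = −(431/3).
Reduce top mod 3: now compute (2/3).
Pull out 2: since 3 ≡ 3 (mod 8), (2/3) = -1.
Reached (1/3) = 1. Collecting the sign flips along the way, the symbol is +1.

1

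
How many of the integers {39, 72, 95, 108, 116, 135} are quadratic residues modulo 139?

1

(39/139) = -1 → non-residue.
(72/139) = -1 → non-residue.
(95/139) = -1 → non-residue.
(108/139) = -1 → non-residue.
(116/139) = +1 → QR.
(135/139) = -1 → non-residue.
Total quadratic residues among the 6: 1.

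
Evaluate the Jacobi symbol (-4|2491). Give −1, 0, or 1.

First reduce: -4 ≡ 2487 (mod 2491).
Reciprocity: 2487 ≡ 3 and 2491 ≡ 3 (mod 4), so (2487/2491) = −(2491/2487).
Reduce top mod 2487: now compute (4/2487).
Pull out 2^2: since 2487 ≡ 7 (mod 8), (2/2487) = +1, so (2/2487)^2 = +1.
Reached (1/2487) = 1. Collecting the sign flips along the way, the symbol is -1.

-1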